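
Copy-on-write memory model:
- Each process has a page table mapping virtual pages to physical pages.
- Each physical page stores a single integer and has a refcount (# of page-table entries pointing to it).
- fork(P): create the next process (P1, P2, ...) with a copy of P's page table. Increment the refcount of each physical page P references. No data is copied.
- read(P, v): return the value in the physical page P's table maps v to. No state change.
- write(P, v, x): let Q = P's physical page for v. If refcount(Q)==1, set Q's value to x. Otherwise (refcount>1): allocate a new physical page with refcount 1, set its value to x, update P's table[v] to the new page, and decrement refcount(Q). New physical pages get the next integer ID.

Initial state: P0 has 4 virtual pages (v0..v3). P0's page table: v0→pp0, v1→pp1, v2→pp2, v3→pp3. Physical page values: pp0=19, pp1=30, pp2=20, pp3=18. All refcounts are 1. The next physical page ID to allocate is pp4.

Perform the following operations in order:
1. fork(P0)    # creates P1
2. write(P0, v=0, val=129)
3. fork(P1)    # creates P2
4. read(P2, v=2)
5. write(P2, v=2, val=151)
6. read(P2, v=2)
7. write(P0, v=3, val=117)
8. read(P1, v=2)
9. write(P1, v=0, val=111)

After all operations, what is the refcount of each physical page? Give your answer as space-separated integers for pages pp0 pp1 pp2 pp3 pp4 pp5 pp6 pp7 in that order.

Answer: 1 3 2 2 1 1 1 1

Derivation:
Op 1: fork(P0) -> P1. 4 ppages; refcounts: pp0:2 pp1:2 pp2:2 pp3:2
Op 2: write(P0, v0, 129). refcount(pp0)=2>1 -> COPY to pp4. 5 ppages; refcounts: pp0:1 pp1:2 pp2:2 pp3:2 pp4:1
Op 3: fork(P1) -> P2. 5 ppages; refcounts: pp0:2 pp1:3 pp2:3 pp3:3 pp4:1
Op 4: read(P2, v2) -> 20. No state change.
Op 5: write(P2, v2, 151). refcount(pp2)=3>1 -> COPY to pp5. 6 ppages; refcounts: pp0:2 pp1:3 pp2:2 pp3:3 pp4:1 pp5:1
Op 6: read(P2, v2) -> 151. No state change.
Op 7: write(P0, v3, 117). refcount(pp3)=3>1 -> COPY to pp6. 7 ppages; refcounts: pp0:2 pp1:3 pp2:2 pp3:2 pp4:1 pp5:1 pp6:1
Op 8: read(P1, v2) -> 20. No state change.
Op 9: write(P1, v0, 111). refcount(pp0)=2>1 -> COPY to pp7. 8 ppages; refcounts: pp0:1 pp1:3 pp2:2 pp3:2 pp4:1 pp5:1 pp6:1 pp7:1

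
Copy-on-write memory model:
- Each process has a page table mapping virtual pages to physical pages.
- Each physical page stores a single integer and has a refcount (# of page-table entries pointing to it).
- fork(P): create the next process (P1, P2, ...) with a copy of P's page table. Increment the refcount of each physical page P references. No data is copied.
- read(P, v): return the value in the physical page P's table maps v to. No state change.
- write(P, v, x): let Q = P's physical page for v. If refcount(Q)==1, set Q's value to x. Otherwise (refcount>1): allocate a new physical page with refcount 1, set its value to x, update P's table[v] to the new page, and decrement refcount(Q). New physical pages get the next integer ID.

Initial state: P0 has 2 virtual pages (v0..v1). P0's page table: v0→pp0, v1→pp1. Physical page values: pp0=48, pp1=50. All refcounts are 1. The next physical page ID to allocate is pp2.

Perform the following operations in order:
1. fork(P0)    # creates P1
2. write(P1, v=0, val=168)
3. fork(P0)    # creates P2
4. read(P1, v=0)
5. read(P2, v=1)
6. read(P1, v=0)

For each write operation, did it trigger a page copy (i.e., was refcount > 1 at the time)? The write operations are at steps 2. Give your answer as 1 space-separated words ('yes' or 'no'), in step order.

Op 1: fork(P0) -> P1. 2 ppages; refcounts: pp0:2 pp1:2
Op 2: write(P1, v0, 168). refcount(pp0)=2>1 -> COPY to pp2. 3 ppages; refcounts: pp0:1 pp1:2 pp2:1
Op 3: fork(P0) -> P2. 3 ppages; refcounts: pp0:2 pp1:3 pp2:1
Op 4: read(P1, v0) -> 168. No state change.
Op 5: read(P2, v1) -> 50. No state change.
Op 6: read(P1, v0) -> 168. No state change.

yes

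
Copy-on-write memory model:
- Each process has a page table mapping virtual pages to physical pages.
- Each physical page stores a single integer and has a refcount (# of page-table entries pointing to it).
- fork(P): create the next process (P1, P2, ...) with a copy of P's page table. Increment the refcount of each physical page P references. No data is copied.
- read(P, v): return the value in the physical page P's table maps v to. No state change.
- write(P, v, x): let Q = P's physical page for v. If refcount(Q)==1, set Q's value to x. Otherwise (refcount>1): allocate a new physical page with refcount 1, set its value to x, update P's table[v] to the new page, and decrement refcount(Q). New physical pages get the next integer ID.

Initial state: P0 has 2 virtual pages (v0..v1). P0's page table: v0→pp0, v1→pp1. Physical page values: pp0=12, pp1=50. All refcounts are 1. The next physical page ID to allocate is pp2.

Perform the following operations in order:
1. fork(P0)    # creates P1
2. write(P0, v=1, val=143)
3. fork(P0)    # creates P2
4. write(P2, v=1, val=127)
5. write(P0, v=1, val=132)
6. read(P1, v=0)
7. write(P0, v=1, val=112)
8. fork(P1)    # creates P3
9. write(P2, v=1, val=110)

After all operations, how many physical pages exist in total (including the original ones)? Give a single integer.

Op 1: fork(P0) -> P1. 2 ppages; refcounts: pp0:2 pp1:2
Op 2: write(P0, v1, 143). refcount(pp1)=2>1 -> COPY to pp2. 3 ppages; refcounts: pp0:2 pp1:1 pp2:1
Op 3: fork(P0) -> P2. 3 ppages; refcounts: pp0:3 pp1:1 pp2:2
Op 4: write(P2, v1, 127). refcount(pp2)=2>1 -> COPY to pp3. 4 ppages; refcounts: pp0:3 pp1:1 pp2:1 pp3:1
Op 5: write(P0, v1, 132). refcount(pp2)=1 -> write in place. 4 ppages; refcounts: pp0:3 pp1:1 pp2:1 pp3:1
Op 6: read(P1, v0) -> 12. No state change.
Op 7: write(P0, v1, 112). refcount(pp2)=1 -> write in place. 4 ppages; refcounts: pp0:3 pp1:1 pp2:1 pp3:1
Op 8: fork(P1) -> P3. 4 ppages; refcounts: pp0:4 pp1:2 pp2:1 pp3:1
Op 9: write(P2, v1, 110). refcount(pp3)=1 -> write in place. 4 ppages; refcounts: pp0:4 pp1:2 pp2:1 pp3:1

Answer: 4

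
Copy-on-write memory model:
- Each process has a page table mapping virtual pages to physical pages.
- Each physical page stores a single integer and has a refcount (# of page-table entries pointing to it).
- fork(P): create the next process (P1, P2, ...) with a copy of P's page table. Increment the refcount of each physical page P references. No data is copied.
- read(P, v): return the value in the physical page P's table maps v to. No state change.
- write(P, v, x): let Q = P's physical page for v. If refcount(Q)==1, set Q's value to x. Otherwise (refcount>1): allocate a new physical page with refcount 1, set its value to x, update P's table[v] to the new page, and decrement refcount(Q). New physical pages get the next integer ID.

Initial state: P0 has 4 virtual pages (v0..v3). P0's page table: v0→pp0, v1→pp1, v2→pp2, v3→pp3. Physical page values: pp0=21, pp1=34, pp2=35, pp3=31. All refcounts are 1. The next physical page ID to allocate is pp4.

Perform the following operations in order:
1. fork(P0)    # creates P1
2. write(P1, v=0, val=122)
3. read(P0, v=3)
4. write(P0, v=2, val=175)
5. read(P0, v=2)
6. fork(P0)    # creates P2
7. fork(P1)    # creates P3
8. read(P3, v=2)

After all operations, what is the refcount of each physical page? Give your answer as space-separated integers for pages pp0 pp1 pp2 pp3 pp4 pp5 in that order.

Answer: 2 4 2 4 2 2

Derivation:
Op 1: fork(P0) -> P1. 4 ppages; refcounts: pp0:2 pp1:2 pp2:2 pp3:2
Op 2: write(P1, v0, 122). refcount(pp0)=2>1 -> COPY to pp4. 5 ppages; refcounts: pp0:1 pp1:2 pp2:2 pp3:2 pp4:1
Op 3: read(P0, v3) -> 31. No state change.
Op 4: write(P0, v2, 175). refcount(pp2)=2>1 -> COPY to pp5. 6 ppages; refcounts: pp0:1 pp1:2 pp2:1 pp3:2 pp4:1 pp5:1
Op 5: read(P0, v2) -> 175. No state change.
Op 6: fork(P0) -> P2. 6 ppages; refcounts: pp0:2 pp1:3 pp2:1 pp3:3 pp4:1 pp5:2
Op 7: fork(P1) -> P3. 6 ppages; refcounts: pp0:2 pp1:4 pp2:2 pp3:4 pp4:2 pp5:2
Op 8: read(P3, v2) -> 35. No state change.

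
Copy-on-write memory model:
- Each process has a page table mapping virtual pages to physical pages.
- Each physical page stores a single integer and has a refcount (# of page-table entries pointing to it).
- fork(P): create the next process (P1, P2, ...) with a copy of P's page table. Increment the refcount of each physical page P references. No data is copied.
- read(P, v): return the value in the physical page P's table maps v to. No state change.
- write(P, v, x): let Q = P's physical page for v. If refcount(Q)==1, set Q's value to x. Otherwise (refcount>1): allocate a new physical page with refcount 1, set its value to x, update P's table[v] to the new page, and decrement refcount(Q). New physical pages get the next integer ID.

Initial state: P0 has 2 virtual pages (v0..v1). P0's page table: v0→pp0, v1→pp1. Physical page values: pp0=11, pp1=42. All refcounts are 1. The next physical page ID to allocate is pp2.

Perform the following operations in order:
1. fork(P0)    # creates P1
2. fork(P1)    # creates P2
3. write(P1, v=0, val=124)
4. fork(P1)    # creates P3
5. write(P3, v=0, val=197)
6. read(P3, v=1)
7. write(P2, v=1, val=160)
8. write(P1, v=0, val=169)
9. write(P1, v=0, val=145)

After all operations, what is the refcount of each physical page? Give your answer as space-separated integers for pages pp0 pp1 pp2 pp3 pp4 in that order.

Answer: 2 3 1 1 1

Derivation:
Op 1: fork(P0) -> P1. 2 ppages; refcounts: pp0:2 pp1:2
Op 2: fork(P1) -> P2. 2 ppages; refcounts: pp0:3 pp1:3
Op 3: write(P1, v0, 124). refcount(pp0)=3>1 -> COPY to pp2. 3 ppages; refcounts: pp0:2 pp1:3 pp2:1
Op 4: fork(P1) -> P3. 3 ppages; refcounts: pp0:2 pp1:4 pp2:2
Op 5: write(P3, v0, 197). refcount(pp2)=2>1 -> COPY to pp3. 4 ppages; refcounts: pp0:2 pp1:4 pp2:1 pp3:1
Op 6: read(P3, v1) -> 42. No state change.
Op 7: write(P2, v1, 160). refcount(pp1)=4>1 -> COPY to pp4. 5 ppages; refcounts: pp0:2 pp1:3 pp2:1 pp3:1 pp4:1
Op 8: write(P1, v0, 169). refcount(pp2)=1 -> write in place. 5 ppages; refcounts: pp0:2 pp1:3 pp2:1 pp3:1 pp4:1
Op 9: write(P1, v0, 145). refcount(pp2)=1 -> write in place. 5 ppages; refcounts: pp0:2 pp1:3 pp2:1 pp3:1 pp4:1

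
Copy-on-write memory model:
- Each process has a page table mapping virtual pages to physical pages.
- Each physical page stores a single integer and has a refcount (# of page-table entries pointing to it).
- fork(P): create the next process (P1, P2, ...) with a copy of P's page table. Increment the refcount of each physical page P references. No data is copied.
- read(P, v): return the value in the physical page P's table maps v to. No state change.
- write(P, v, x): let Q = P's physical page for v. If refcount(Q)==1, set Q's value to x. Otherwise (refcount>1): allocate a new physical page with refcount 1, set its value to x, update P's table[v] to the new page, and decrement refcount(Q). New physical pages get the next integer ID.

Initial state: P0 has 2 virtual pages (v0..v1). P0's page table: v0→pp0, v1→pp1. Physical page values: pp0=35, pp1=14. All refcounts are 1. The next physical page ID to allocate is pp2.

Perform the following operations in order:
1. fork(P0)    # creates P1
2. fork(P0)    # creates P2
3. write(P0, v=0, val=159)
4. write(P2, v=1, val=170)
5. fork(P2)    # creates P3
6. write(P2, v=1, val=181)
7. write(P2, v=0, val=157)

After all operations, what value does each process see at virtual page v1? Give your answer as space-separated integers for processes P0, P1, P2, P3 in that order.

Op 1: fork(P0) -> P1. 2 ppages; refcounts: pp0:2 pp1:2
Op 2: fork(P0) -> P2. 2 ppages; refcounts: pp0:3 pp1:3
Op 3: write(P0, v0, 159). refcount(pp0)=3>1 -> COPY to pp2. 3 ppages; refcounts: pp0:2 pp1:3 pp2:1
Op 4: write(P2, v1, 170). refcount(pp1)=3>1 -> COPY to pp3. 4 ppages; refcounts: pp0:2 pp1:2 pp2:1 pp3:1
Op 5: fork(P2) -> P3. 4 ppages; refcounts: pp0:3 pp1:2 pp2:1 pp3:2
Op 6: write(P2, v1, 181). refcount(pp3)=2>1 -> COPY to pp4. 5 ppages; refcounts: pp0:3 pp1:2 pp2:1 pp3:1 pp4:1
Op 7: write(P2, v0, 157). refcount(pp0)=3>1 -> COPY to pp5. 6 ppages; refcounts: pp0:2 pp1:2 pp2:1 pp3:1 pp4:1 pp5:1
P0: v1 -> pp1 = 14
P1: v1 -> pp1 = 14
P2: v1 -> pp4 = 181
P3: v1 -> pp3 = 170

Answer: 14 14 181 170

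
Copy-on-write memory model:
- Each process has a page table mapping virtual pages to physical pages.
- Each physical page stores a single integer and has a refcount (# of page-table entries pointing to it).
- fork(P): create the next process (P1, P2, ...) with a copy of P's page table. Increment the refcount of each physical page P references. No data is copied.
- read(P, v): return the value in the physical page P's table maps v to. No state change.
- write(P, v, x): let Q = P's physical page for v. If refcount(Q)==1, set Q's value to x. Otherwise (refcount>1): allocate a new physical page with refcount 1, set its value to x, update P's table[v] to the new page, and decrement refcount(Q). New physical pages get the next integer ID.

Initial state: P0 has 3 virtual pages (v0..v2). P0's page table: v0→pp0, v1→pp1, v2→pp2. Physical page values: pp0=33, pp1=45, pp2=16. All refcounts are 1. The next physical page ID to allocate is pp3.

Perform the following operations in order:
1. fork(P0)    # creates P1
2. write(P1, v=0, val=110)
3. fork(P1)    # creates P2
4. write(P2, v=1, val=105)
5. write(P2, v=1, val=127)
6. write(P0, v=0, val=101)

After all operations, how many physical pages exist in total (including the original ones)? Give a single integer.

Answer: 5

Derivation:
Op 1: fork(P0) -> P1. 3 ppages; refcounts: pp0:2 pp1:2 pp2:2
Op 2: write(P1, v0, 110). refcount(pp0)=2>1 -> COPY to pp3. 4 ppages; refcounts: pp0:1 pp1:2 pp2:2 pp3:1
Op 3: fork(P1) -> P2. 4 ppages; refcounts: pp0:1 pp1:3 pp2:3 pp3:2
Op 4: write(P2, v1, 105). refcount(pp1)=3>1 -> COPY to pp4. 5 ppages; refcounts: pp0:1 pp1:2 pp2:3 pp3:2 pp4:1
Op 5: write(P2, v1, 127). refcount(pp4)=1 -> write in place. 5 ppages; refcounts: pp0:1 pp1:2 pp2:3 pp3:2 pp4:1
Op 6: write(P0, v0, 101). refcount(pp0)=1 -> write in place. 5 ppages; refcounts: pp0:1 pp1:2 pp2:3 pp3:2 pp4:1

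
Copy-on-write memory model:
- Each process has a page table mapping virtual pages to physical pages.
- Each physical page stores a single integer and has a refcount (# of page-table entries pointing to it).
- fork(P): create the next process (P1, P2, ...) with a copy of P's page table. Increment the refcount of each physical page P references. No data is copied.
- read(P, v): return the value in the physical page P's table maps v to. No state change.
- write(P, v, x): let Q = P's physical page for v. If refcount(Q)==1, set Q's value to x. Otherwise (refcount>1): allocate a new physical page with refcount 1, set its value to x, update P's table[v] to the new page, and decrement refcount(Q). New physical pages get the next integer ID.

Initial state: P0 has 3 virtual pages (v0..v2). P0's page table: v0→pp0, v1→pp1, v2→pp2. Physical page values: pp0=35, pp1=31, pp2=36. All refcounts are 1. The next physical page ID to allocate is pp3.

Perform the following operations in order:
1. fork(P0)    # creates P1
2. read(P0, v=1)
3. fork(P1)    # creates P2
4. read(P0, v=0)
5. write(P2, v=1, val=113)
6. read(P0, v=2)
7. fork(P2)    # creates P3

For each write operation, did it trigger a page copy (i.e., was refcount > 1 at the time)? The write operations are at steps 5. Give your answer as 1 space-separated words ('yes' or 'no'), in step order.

Op 1: fork(P0) -> P1. 3 ppages; refcounts: pp0:2 pp1:2 pp2:2
Op 2: read(P0, v1) -> 31. No state change.
Op 3: fork(P1) -> P2. 3 ppages; refcounts: pp0:3 pp1:3 pp2:3
Op 4: read(P0, v0) -> 35. No state change.
Op 5: write(P2, v1, 113). refcount(pp1)=3>1 -> COPY to pp3. 4 ppages; refcounts: pp0:3 pp1:2 pp2:3 pp3:1
Op 6: read(P0, v2) -> 36. No state change.
Op 7: fork(P2) -> P3. 4 ppages; refcounts: pp0:4 pp1:2 pp2:4 pp3:2

yes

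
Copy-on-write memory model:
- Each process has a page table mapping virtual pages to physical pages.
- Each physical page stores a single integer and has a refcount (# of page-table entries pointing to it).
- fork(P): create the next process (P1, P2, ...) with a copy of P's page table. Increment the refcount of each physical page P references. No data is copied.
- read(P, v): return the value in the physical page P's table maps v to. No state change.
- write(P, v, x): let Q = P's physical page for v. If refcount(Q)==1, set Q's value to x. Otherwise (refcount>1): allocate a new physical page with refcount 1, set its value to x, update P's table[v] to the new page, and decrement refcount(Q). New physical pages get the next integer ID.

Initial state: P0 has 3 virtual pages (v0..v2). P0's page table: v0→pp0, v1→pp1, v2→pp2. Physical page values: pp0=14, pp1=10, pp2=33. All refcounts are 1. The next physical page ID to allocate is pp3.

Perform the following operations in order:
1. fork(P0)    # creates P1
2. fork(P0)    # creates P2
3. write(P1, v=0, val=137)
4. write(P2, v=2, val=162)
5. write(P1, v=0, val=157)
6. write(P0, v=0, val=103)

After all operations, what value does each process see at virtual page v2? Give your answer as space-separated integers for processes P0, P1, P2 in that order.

Op 1: fork(P0) -> P1. 3 ppages; refcounts: pp0:2 pp1:2 pp2:2
Op 2: fork(P0) -> P2. 3 ppages; refcounts: pp0:3 pp1:3 pp2:3
Op 3: write(P1, v0, 137). refcount(pp0)=3>1 -> COPY to pp3. 4 ppages; refcounts: pp0:2 pp1:3 pp2:3 pp3:1
Op 4: write(P2, v2, 162). refcount(pp2)=3>1 -> COPY to pp4. 5 ppages; refcounts: pp0:2 pp1:3 pp2:2 pp3:1 pp4:1
Op 5: write(P1, v0, 157). refcount(pp3)=1 -> write in place. 5 ppages; refcounts: pp0:2 pp1:3 pp2:2 pp3:1 pp4:1
Op 6: write(P0, v0, 103). refcount(pp0)=2>1 -> COPY to pp5. 6 ppages; refcounts: pp0:1 pp1:3 pp2:2 pp3:1 pp4:1 pp5:1
P0: v2 -> pp2 = 33
P1: v2 -> pp2 = 33
P2: v2 -> pp4 = 162

Answer: 33 33 162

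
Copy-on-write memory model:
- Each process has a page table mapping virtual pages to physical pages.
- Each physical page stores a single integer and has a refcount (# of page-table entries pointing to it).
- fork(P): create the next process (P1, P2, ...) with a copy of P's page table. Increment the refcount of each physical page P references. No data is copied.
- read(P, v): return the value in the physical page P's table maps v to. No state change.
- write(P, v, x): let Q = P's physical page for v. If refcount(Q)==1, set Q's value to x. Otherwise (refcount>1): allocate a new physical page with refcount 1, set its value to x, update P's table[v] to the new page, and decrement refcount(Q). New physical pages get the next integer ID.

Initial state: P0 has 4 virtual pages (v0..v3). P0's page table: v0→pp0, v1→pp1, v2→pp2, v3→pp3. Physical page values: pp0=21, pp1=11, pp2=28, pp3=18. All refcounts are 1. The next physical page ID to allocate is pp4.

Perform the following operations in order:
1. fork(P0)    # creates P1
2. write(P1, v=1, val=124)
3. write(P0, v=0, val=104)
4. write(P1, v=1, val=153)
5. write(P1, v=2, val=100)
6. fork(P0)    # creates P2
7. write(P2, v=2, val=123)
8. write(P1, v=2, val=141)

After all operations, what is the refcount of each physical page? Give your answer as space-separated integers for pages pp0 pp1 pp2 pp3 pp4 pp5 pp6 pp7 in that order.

Answer: 1 2 1 3 1 2 1 1

Derivation:
Op 1: fork(P0) -> P1. 4 ppages; refcounts: pp0:2 pp1:2 pp2:2 pp3:2
Op 2: write(P1, v1, 124). refcount(pp1)=2>1 -> COPY to pp4. 5 ppages; refcounts: pp0:2 pp1:1 pp2:2 pp3:2 pp4:1
Op 3: write(P0, v0, 104). refcount(pp0)=2>1 -> COPY to pp5. 6 ppages; refcounts: pp0:1 pp1:1 pp2:2 pp3:2 pp4:1 pp5:1
Op 4: write(P1, v1, 153). refcount(pp4)=1 -> write in place. 6 ppages; refcounts: pp0:1 pp1:1 pp2:2 pp3:2 pp4:1 pp5:1
Op 5: write(P1, v2, 100). refcount(pp2)=2>1 -> COPY to pp6. 7 ppages; refcounts: pp0:1 pp1:1 pp2:1 pp3:2 pp4:1 pp5:1 pp6:1
Op 6: fork(P0) -> P2. 7 ppages; refcounts: pp0:1 pp1:2 pp2:2 pp3:3 pp4:1 pp5:2 pp6:1
Op 7: write(P2, v2, 123). refcount(pp2)=2>1 -> COPY to pp7. 8 ppages; refcounts: pp0:1 pp1:2 pp2:1 pp3:3 pp4:1 pp5:2 pp6:1 pp7:1
Op 8: write(P1, v2, 141). refcount(pp6)=1 -> write in place. 8 ppages; refcounts: pp0:1 pp1:2 pp2:1 pp3:3 pp4:1 pp5:2 pp6:1 pp7:1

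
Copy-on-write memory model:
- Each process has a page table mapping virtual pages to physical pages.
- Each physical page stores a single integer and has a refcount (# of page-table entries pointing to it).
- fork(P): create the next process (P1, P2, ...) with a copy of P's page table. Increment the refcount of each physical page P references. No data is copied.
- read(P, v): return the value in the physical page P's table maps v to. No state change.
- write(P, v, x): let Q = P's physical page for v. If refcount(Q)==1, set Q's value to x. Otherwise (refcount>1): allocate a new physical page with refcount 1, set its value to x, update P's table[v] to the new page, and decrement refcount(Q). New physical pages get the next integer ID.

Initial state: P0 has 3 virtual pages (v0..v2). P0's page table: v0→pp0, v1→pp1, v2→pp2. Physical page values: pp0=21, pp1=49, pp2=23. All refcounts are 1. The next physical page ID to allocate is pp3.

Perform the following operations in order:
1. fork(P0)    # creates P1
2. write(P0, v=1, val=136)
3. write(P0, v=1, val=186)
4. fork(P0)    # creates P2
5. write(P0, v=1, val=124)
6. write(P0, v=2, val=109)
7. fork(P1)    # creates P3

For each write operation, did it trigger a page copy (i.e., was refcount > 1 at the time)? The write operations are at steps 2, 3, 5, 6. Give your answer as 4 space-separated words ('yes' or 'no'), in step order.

Op 1: fork(P0) -> P1. 3 ppages; refcounts: pp0:2 pp1:2 pp2:2
Op 2: write(P0, v1, 136). refcount(pp1)=2>1 -> COPY to pp3. 4 ppages; refcounts: pp0:2 pp1:1 pp2:2 pp3:1
Op 3: write(P0, v1, 186). refcount(pp3)=1 -> write in place. 4 ppages; refcounts: pp0:2 pp1:1 pp2:2 pp3:1
Op 4: fork(P0) -> P2. 4 ppages; refcounts: pp0:3 pp1:1 pp2:3 pp3:2
Op 5: write(P0, v1, 124). refcount(pp3)=2>1 -> COPY to pp4. 5 ppages; refcounts: pp0:3 pp1:1 pp2:3 pp3:1 pp4:1
Op 6: write(P0, v2, 109). refcount(pp2)=3>1 -> COPY to pp5. 6 ppages; refcounts: pp0:3 pp1:1 pp2:2 pp3:1 pp4:1 pp5:1
Op 7: fork(P1) -> P3. 6 ppages; refcounts: pp0:4 pp1:2 pp2:3 pp3:1 pp4:1 pp5:1

yes no yes yes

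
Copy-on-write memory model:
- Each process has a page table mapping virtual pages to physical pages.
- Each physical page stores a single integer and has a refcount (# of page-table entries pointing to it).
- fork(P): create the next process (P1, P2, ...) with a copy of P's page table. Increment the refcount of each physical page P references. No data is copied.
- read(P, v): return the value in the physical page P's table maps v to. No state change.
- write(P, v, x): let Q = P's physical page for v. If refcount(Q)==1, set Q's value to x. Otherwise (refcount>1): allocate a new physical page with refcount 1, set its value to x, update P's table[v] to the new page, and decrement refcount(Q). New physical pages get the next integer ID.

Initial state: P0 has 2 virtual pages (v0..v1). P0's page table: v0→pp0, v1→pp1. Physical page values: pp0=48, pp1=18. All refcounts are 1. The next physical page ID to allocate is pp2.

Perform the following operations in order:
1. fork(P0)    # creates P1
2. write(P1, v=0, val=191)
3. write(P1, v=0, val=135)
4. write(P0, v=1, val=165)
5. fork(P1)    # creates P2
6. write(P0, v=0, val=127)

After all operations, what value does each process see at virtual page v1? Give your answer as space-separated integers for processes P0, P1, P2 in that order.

Op 1: fork(P0) -> P1. 2 ppages; refcounts: pp0:2 pp1:2
Op 2: write(P1, v0, 191). refcount(pp0)=2>1 -> COPY to pp2. 3 ppages; refcounts: pp0:1 pp1:2 pp2:1
Op 3: write(P1, v0, 135). refcount(pp2)=1 -> write in place. 3 ppages; refcounts: pp0:1 pp1:2 pp2:1
Op 4: write(P0, v1, 165). refcount(pp1)=2>1 -> COPY to pp3. 4 ppages; refcounts: pp0:1 pp1:1 pp2:1 pp3:1
Op 5: fork(P1) -> P2. 4 ppages; refcounts: pp0:1 pp1:2 pp2:2 pp3:1
Op 6: write(P0, v0, 127). refcount(pp0)=1 -> write in place. 4 ppages; refcounts: pp0:1 pp1:2 pp2:2 pp3:1
P0: v1 -> pp3 = 165
P1: v1 -> pp1 = 18
P2: v1 -> pp1 = 18

Answer: 165 18 18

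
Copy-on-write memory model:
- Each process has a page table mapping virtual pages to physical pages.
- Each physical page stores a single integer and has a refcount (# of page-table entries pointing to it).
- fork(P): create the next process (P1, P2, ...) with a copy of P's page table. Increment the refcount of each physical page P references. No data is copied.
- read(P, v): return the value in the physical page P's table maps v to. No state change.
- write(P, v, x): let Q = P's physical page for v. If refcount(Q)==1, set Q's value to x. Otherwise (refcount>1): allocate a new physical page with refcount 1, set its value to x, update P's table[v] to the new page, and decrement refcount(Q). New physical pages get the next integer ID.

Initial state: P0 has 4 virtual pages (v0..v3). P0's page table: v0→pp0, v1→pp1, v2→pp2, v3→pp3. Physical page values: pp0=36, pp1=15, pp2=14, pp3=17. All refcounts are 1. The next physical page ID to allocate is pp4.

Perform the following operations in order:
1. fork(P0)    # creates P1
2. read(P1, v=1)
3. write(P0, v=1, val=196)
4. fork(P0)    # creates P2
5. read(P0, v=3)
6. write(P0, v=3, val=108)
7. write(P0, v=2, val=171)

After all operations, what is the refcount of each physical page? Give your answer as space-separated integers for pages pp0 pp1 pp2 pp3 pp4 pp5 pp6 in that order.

Answer: 3 1 2 2 2 1 1

Derivation:
Op 1: fork(P0) -> P1. 4 ppages; refcounts: pp0:2 pp1:2 pp2:2 pp3:2
Op 2: read(P1, v1) -> 15. No state change.
Op 3: write(P0, v1, 196). refcount(pp1)=2>1 -> COPY to pp4. 5 ppages; refcounts: pp0:2 pp1:1 pp2:2 pp3:2 pp4:1
Op 4: fork(P0) -> P2. 5 ppages; refcounts: pp0:3 pp1:1 pp2:3 pp3:3 pp4:2
Op 5: read(P0, v3) -> 17. No state change.
Op 6: write(P0, v3, 108). refcount(pp3)=3>1 -> COPY to pp5. 6 ppages; refcounts: pp0:3 pp1:1 pp2:3 pp3:2 pp4:2 pp5:1
Op 7: write(P0, v2, 171). refcount(pp2)=3>1 -> COPY to pp6. 7 ppages; refcounts: pp0:3 pp1:1 pp2:2 pp3:2 pp4:2 pp5:1 pp6:1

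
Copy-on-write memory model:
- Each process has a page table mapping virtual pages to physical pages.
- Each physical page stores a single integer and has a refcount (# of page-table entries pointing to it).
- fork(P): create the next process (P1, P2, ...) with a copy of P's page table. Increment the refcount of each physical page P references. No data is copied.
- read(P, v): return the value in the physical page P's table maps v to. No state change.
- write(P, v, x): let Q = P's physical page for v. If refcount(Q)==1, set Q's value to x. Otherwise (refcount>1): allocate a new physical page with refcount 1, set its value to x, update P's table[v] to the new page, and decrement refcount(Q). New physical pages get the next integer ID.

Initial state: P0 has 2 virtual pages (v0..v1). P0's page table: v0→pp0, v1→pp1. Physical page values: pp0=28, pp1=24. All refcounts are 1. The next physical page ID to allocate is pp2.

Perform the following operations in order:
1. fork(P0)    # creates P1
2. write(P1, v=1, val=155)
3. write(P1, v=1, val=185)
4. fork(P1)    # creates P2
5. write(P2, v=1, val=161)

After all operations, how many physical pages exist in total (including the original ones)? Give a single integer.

Answer: 4

Derivation:
Op 1: fork(P0) -> P1. 2 ppages; refcounts: pp0:2 pp1:2
Op 2: write(P1, v1, 155). refcount(pp1)=2>1 -> COPY to pp2. 3 ppages; refcounts: pp0:2 pp1:1 pp2:1
Op 3: write(P1, v1, 185). refcount(pp2)=1 -> write in place. 3 ppages; refcounts: pp0:2 pp1:1 pp2:1
Op 4: fork(P1) -> P2. 3 ppages; refcounts: pp0:3 pp1:1 pp2:2
Op 5: write(P2, v1, 161). refcount(pp2)=2>1 -> COPY to pp3. 4 ppages; refcounts: pp0:3 pp1:1 pp2:1 pp3:1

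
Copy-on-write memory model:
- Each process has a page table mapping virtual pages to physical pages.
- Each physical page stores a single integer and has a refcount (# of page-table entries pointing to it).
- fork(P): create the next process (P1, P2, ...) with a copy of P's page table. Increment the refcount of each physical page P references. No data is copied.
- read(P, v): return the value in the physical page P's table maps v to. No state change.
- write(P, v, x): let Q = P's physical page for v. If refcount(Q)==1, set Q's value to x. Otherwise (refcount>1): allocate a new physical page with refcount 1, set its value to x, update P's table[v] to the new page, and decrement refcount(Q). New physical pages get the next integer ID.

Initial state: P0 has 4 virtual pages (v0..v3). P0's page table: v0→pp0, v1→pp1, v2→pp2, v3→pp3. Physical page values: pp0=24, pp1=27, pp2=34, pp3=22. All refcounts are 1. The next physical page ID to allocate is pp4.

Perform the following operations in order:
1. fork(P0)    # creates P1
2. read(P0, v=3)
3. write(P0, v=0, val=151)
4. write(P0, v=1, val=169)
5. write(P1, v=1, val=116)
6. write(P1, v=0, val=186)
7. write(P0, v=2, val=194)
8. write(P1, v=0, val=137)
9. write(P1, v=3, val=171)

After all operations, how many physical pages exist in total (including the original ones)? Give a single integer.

Answer: 8

Derivation:
Op 1: fork(P0) -> P1. 4 ppages; refcounts: pp0:2 pp1:2 pp2:2 pp3:2
Op 2: read(P0, v3) -> 22. No state change.
Op 3: write(P0, v0, 151). refcount(pp0)=2>1 -> COPY to pp4. 5 ppages; refcounts: pp0:1 pp1:2 pp2:2 pp3:2 pp4:1
Op 4: write(P0, v1, 169). refcount(pp1)=2>1 -> COPY to pp5. 6 ppages; refcounts: pp0:1 pp1:1 pp2:2 pp3:2 pp4:1 pp5:1
Op 5: write(P1, v1, 116). refcount(pp1)=1 -> write in place. 6 ppages; refcounts: pp0:1 pp1:1 pp2:2 pp3:2 pp4:1 pp5:1
Op 6: write(P1, v0, 186). refcount(pp0)=1 -> write in place. 6 ppages; refcounts: pp0:1 pp1:1 pp2:2 pp3:2 pp4:1 pp5:1
Op 7: write(P0, v2, 194). refcount(pp2)=2>1 -> COPY to pp6. 7 ppages; refcounts: pp0:1 pp1:1 pp2:1 pp3:2 pp4:1 pp5:1 pp6:1
Op 8: write(P1, v0, 137). refcount(pp0)=1 -> write in place. 7 ppages; refcounts: pp0:1 pp1:1 pp2:1 pp3:2 pp4:1 pp5:1 pp6:1
Op 9: write(P1, v3, 171). refcount(pp3)=2>1 -> COPY to pp7. 8 ppages; refcounts: pp0:1 pp1:1 pp2:1 pp3:1 pp4:1 pp5:1 pp6:1 pp7:1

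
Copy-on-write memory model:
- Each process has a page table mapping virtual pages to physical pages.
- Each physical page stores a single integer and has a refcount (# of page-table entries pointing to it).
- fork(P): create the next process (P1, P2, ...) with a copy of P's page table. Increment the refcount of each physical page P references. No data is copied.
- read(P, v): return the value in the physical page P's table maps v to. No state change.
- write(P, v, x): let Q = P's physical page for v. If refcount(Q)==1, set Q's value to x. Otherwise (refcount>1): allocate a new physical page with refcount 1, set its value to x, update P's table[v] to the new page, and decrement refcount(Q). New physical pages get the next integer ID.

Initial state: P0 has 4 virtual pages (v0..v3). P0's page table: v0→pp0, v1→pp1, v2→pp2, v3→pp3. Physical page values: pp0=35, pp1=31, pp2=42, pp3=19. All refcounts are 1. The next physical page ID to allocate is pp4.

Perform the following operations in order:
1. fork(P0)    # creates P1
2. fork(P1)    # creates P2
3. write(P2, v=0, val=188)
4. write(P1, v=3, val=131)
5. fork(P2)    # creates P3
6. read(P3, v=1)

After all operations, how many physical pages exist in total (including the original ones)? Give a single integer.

Answer: 6

Derivation:
Op 1: fork(P0) -> P1. 4 ppages; refcounts: pp0:2 pp1:2 pp2:2 pp3:2
Op 2: fork(P1) -> P2. 4 ppages; refcounts: pp0:3 pp1:3 pp2:3 pp3:3
Op 3: write(P2, v0, 188). refcount(pp0)=3>1 -> COPY to pp4. 5 ppages; refcounts: pp0:2 pp1:3 pp2:3 pp3:3 pp4:1
Op 4: write(P1, v3, 131). refcount(pp3)=3>1 -> COPY to pp5. 6 ppages; refcounts: pp0:2 pp1:3 pp2:3 pp3:2 pp4:1 pp5:1
Op 5: fork(P2) -> P3. 6 ppages; refcounts: pp0:2 pp1:4 pp2:4 pp3:3 pp4:2 pp5:1
Op 6: read(P3, v1) -> 31. No state change.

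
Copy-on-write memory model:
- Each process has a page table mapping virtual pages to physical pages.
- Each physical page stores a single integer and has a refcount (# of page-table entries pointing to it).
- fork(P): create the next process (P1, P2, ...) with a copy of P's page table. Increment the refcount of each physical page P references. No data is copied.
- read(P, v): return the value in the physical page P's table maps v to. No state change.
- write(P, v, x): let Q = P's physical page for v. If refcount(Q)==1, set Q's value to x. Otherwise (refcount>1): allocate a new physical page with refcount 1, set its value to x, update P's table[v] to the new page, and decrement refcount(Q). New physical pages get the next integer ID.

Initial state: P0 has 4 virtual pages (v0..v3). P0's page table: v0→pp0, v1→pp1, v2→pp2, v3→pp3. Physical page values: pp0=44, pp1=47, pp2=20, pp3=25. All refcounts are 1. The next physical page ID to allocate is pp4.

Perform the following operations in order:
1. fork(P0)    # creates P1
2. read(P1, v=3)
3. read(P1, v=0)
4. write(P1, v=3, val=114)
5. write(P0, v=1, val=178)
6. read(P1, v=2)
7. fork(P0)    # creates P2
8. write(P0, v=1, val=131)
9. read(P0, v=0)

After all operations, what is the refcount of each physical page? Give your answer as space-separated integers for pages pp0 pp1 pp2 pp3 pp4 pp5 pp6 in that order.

Answer: 3 1 3 2 1 1 1

Derivation:
Op 1: fork(P0) -> P1. 4 ppages; refcounts: pp0:2 pp1:2 pp2:2 pp3:2
Op 2: read(P1, v3) -> 25. No state change.
Op 3: read(P1, v0) -> 44. No state change.
Op 4: write(P1, v3, 114). refcount(pp3)=2>1 -> COPY to pp4. 5 ppages; refcounts: pp0:2 pp1:2 pp2:2 pp3:1 pp4:1
Op 5: write(P0, v1, 178). refcount(pp1)=2>1 -> COPY to pp5. 6 ppages; refcounts: pp0:2 pp1:1 pp2:2 pp3:1 pp4:1 pp5:1
Op 6: read(P1, v2) -> 20. No state change.
Op 7: fork(P0) -> P2. 6 ppages; refcounts: pp0:3 pp1:1 pp2:3 pp3:2 pp4:1 pp5:2
Op 8: write(P0, v1, 131). refcount(pp5)=2>1 -> COPY to pp6. 7 ppages; refcounts: pp0:3 pp1:1 pp2:3 pp3:2 pp4:1 pp5:1 pp6:1
Op 9: read(P0, v0) -> 44. No state change.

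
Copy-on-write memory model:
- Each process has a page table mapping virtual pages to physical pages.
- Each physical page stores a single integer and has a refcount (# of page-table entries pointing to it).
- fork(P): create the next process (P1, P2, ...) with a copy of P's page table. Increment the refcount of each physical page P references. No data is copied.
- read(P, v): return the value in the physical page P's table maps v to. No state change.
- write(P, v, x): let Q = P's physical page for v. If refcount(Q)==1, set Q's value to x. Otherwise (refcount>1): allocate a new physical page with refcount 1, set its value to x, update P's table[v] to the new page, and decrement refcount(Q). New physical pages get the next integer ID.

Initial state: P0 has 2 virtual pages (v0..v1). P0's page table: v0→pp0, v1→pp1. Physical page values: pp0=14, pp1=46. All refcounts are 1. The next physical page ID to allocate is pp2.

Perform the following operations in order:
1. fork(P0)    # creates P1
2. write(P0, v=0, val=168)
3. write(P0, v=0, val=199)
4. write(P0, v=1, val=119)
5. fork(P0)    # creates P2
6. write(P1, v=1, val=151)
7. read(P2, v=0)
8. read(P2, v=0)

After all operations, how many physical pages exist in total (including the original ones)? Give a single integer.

Op 1: fork(P0) -> P1. 2 ppages; refcounts: pp0:2 pp1:2
Op 2: write(P0, v0, 168). refcount(pp0)=2>1 -> COPY to pp2. 3 ppages; refcounts: pp0:1 pp1:2 pp2:1
Op 3: write(P0, v0, 199). refcount(pp2)=1 -> write in place. 3 ppages; refcounts: pp0:1 pp1:2 pp2:1
Op 4: write(P0, v1, 119). refcount(pp1)=2>1 -> COPY to pp3. 4 ppages; refcounts: pp0:1 pp1:1 pp2:1 pp3:1
Op 5: fork(P0) -> P2. 4 ppages; refcounts: pp0:1 pp1:1 pp2:2 pp3:2
Op 6: write(P1, v1, 151). refcount(pp1)=1 -> write in place. 4 ppages; refcounts: pp0:1 pp1:1 pp2:2 pp3:2
Op 7: read(P2, v0) -> 199. No state change.
Op 8: read(P2, v0) -> 199. No state change.

Answer: 4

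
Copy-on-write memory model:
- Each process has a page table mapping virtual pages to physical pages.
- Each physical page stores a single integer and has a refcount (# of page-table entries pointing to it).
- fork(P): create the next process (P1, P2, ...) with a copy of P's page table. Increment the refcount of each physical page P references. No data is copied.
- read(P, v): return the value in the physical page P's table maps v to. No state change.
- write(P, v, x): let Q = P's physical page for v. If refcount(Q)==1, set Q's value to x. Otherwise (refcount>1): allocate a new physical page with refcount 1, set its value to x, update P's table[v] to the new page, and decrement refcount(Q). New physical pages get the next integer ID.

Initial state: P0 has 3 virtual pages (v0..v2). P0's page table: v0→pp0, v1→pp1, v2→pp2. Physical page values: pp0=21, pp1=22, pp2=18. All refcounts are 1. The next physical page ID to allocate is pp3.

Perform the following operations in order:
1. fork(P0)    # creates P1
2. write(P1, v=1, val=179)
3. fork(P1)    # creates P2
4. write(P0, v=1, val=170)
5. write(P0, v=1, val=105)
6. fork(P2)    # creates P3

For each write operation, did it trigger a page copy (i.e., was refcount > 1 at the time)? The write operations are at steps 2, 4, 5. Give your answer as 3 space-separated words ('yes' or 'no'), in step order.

Op 1: fork(P0) -> P1. 3 ppages; refcounts: pp0:2 pp1:2 pp2:2
Op 2: write(P1, v1, 179). refcount(pp1)=2>1 -> COPY to pp3. 4 ppages; refcounts: pp0:2 pp1:1 pp2:2 pp3:1
Op 3: fork(P1) -> P2. 4 ppages; refcounts: pp0:3 pp1:1 pp2:3 pp3:2
Op 4: write(P0, v1, 170). refcount(pp1)=1 -> write in place. 4 ppages; refcounts: pp0:3 pp1:1 pp2:3 pp3:2
Op 5: write(P0, v1, 105). refcount(pp1)=1 -> write in place. 4 ppages; refcounts: pp0:3 pp1:1 pp2:3 pp3:2
Op 6: fork(P2) -> P3. 4 ppages; refcounts: pp0:4 pp1:1 pp2:4 pp3:3

yes no no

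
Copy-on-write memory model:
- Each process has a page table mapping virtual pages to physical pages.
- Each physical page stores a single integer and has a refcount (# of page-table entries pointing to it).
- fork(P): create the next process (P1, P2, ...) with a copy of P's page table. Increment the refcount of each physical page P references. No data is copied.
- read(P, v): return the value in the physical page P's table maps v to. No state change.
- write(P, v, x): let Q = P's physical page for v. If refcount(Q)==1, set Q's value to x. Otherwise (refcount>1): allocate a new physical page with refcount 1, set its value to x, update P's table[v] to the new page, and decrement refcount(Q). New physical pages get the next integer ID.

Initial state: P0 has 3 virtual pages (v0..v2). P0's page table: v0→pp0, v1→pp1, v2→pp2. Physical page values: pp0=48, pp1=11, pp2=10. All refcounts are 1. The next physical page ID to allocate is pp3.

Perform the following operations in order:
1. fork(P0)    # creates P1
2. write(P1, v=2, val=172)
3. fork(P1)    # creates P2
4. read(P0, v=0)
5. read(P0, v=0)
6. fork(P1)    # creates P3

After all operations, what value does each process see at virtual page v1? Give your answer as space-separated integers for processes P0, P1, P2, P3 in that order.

Answer: 11 11 11 11

Derivation:
Op 1: fork(P0) -> P1. 3 ppages; refcounts: pp0:2 pp1:2 pp2:2
Op 2: write(P1, v2, 172). refcount(pp2)=2>1 -> COPY to pp3. 4 ppages; refcounts: pp0:2 pp1:2 pp2:1 pp3:1
Op 3: fork(P1) -> P2. 4 ppages; refcounts: pp0:3 pp1:3 pp2:1 pp3:2
Op 4: read(P0, v0) -> 48. No state change.
Op 5: read(P0, v0) -> 48. No state change.
Op 6: fork(P1) -> P3. 4 ppages; refcounts: pp0:4 pp1:4 pp2:1 pp3:3
P0: v1 -> pp1 = 11
P1: v1 -> pp1 = 11
P2: v1 -> pp1 = 11
P3: v1 -> pp1 = 11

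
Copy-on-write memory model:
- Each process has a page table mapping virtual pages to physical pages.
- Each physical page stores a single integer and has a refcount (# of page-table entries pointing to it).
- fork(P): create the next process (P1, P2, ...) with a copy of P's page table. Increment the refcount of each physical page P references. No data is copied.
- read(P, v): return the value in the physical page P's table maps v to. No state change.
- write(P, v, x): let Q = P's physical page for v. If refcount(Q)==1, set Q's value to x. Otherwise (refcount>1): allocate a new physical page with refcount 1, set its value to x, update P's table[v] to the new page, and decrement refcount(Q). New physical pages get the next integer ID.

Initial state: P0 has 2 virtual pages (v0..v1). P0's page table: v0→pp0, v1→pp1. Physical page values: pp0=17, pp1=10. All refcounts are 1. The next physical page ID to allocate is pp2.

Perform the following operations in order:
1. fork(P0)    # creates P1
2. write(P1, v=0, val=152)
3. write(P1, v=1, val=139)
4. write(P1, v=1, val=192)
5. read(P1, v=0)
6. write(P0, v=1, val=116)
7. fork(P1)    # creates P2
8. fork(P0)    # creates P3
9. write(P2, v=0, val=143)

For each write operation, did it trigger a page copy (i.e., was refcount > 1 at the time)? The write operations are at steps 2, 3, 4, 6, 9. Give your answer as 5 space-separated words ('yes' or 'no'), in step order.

Op 1: fork(P0) -> P1. 2 ppages; refcounts: pp0:2 pp1:2
Op 2: write(P1, v0, 152). refcount(pp0)=2>1 -> COPY to pp2. 3 ppages; refcounts: pp0:1 pp1:2 pp2:1
Op 3: write(P1, v1, 139). refcount(pp1)=2>1 -> COPY to pp3. 4 ppages; refcounts: pp0:1 pp1:1 pp2:1 pp3:1
Op 4: write(P1, v1, 192). refcount(pp3)=1 -> write in place. 4 ppages; refcounts: pp0:1 pp1:1 pp2:1 pp3:1
Op 5: read(P1, v0) -> 152. No state change.
Op 6: write(P0, v1, 116). refcount(pp1)=1 -> write in place. 4 ppages; refcounts: pp0:1 pp1:1 pp2:1 pp3:1
Op 7: fork(P1) -> P2. 4 ppages; refcounts: pp0:1 pp1:1 pp2:2 pp3:2
Op 8: fork(P0) -> P3. 4 ppages; refcounts: pp0:2 pp1:2 pp2:2 pp3:2
Op 9: write(P2, v0, 143). refcount(pp2)=2>1 -> COPY to pp4. 5 ppages; refcounts: pp0:2 pp1:2 pp2:1 pp3:2 pp4:1

yes yes no no yes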